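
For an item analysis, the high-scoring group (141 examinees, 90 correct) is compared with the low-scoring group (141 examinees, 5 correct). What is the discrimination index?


p_upper = 90/141 = 0.6383
p_lower = 5/141 = 0.0355
D = 0.6383 - 0.0355 = 0.6028

0.6028


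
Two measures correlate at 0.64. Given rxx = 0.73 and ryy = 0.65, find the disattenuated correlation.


r_corrected = rxy / sqrt(rxx * ryy)
= 0.64 / sqrt(0.73 * 0.65)
= 0.64 / sqrt(0.4745)
= 0.64 / 0.68884
r_corrected = 0.9291

0.9291


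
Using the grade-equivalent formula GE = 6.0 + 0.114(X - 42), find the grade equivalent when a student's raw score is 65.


raw - median = 65 - 42 = 23
slope * diff = 0.114 * 23 = 2.622
GE = 6.0 + 2.622
GE = 8.622

8.622


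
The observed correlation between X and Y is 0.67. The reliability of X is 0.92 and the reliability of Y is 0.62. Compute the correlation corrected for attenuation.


r_corrected = rxy / sqrt(rxx * ryy)
= 0.67 / sqrt(0.92 * 0.62)
= 0.67 / sqrt(0.5704)
= 0.67 / 0.755248
r_corrected = 0.8871

0.8871


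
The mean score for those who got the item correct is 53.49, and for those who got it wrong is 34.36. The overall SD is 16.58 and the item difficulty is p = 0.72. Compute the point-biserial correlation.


q = 1 - p = 0.28
rpb = ((M1 - M0) / SD) * sqrt(p * q)
rpb = ((53.49 - 34.36) / 16.58) * sqrt(0.72 * 0.28)
rpb = 0.5181

0.5181


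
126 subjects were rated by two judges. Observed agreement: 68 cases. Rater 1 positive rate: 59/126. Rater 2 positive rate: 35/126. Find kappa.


P_o = 68/126 = 0.539683
P_e = (59*35 + 67*91) / 15876 = 0.514109
kappa = (P_o - P_e) / (1 - P_e)
kappa = (0.539683 - 0.514109) / (1 - 0.514109)
kappa = 0.0526

0.0526


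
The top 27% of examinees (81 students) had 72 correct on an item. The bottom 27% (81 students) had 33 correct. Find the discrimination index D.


p_upper = 72/81 = 0.8889
p_lower = 33/81 = 0.4074
D = 0.8889 - 0.4074 = 0.4815

0.4815


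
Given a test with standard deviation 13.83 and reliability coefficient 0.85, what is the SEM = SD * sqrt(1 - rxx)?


SEM = SD * sqrt(1 - rxx)
SEM = 13.83 * sqrt(1 - 0.85)
SEM = 13.83 * sqrt(0.15) = 13.83 * 0.387298
SEM = 5.3563

5.3563


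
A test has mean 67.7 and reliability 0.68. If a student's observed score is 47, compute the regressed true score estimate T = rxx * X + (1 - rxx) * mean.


T_est = rxx * X + (1 - rxx) * mean
T_est = 0.68 * 47 + 0.32 * 67.7
T_est = 31.96 + 21.664
T_est = 53.624

53.624


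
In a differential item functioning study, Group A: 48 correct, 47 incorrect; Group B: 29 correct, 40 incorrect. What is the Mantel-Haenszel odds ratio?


Odds_A = 48/47 = 1.0213
Odds_B = 29/40 = 0.725
OR = Odds_A / Odds_B = 1.0213 / 0.725
Exactly, OR = (48 * 40) / (47 * 29) = 1920 / 1363
OR = 1.4087

1.4087


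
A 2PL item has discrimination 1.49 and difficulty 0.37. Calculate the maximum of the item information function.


For 2PL, max info at theta = b = 0.37
I_max = a^2 / 4 = 1.49^2 / 4
= 2.2201 / 4
I_max = 0.555

0.555


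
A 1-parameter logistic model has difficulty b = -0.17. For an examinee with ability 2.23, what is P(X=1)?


theta - b = 2.23 - -0.17 = 2.4
exp(-(theta - b)) = exp(-2.4) = 0.0907
P = 1 / (1 + 0.0907)
P = 0.9168

0.9168


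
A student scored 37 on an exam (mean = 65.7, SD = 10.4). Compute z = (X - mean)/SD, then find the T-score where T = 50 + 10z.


z = (X - mean) / SD = (37 - 65.7) / 10.4
z = -28.7 / 10.4
z = -2.7596
T-score = T = 50 + 10z
Carry z at full precision (z = -28.7 / 10.4) into the conversion:
T-score = 50 + 10 * (-28.7 / 10.4) = 50 + -287 / 10.4
T-score = 50 + -27.5962
T-score = 22.4038

22.4038


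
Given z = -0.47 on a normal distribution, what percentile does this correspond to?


CDF(z) = 0.5 * (1 + erf(z/sqrt(2)))
erf(-0.3323) = -0.3616
CDF = 0.3192
Percentile rank = 0.3192 * 100 = 31.92

31.92


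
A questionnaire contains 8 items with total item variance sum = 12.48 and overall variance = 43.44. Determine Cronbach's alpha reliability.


alpha = (k/(k-1)) * (1 - sum(si^2)/s_total^2)
= (8/7) * (1 - 12.48/43.44)
alpha = 0.8145

0.8145


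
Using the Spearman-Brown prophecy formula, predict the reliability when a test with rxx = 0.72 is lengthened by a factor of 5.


r_new = (n * rxx) / (1 + (n-1) * rxx)
r_new = (5 * 0.72) / (1 + 4 * 0.72)
r_new = 3.6 / 3.88
r_new = 0.9278

0.9278


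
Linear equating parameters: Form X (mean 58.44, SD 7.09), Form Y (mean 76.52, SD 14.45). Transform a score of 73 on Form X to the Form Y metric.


slope = SD_Y / SD_X = 14.45 / 7.09 ~ 2.0381
intercept = mean_Y - slope * mean_X = 76.52 - (14.45 / 7.09) * 58.44 ~ -42.5855
Y = slope * X + intercept. To avoid rounding drift from the rounded slope/intercept, evaluate the equivalent form Y = mean_Y + SD_Y * (X - mean_X) / SD_X at full precision:
Y = 76.52 + 14.45 * (73 - 58.44) / 7.09
Y = 76.52 + 14.45 * 14.56 / 7.09
Y = 76.52 + 210.392 / 7.09
Y = 76.52 + 29.6745
Y = 106.1945

106.1945


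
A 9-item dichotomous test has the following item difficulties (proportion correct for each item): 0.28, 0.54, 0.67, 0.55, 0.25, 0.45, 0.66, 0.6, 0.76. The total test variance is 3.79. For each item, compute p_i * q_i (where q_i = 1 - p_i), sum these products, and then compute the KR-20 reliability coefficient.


For each item, compute p_i * q_i:
  Item 1: 0.28 * 0.72 = 0.2016
  Item 2: 0.54 * 0.46 = 0.2484
  Item 3: 0.67 * 0.33 = 0.2211
  Item 4: 0.55 * 0.45 = 0.2475
  Item 5: 0.25 * 0.75 = 0.1875
  Item 6: 0.45 * 0.55 = 0.2475
  Item 7: 0.66 * 0.34 = 0.2244
  Item 8: 0.6 * 0.4 = 0.24
  Item 9: 0.76 * 0.24 = 0.1824
Sum(p_i * q_i) = 0.2016 + 0.2484 + 0.2211 + 0.2475 + 0.1875 + 0.2475 + 0.2244 + 0.24 + 0.1824 = 2.0004
KR-20 = (k/(k-1)) * (1 - Sum(p_i*q_i) / Var_total)
= (9/8) * (1 - 2.0004/3.79)
= 1.125 * 0.4722
KR-20 = 0.5312

0.5312


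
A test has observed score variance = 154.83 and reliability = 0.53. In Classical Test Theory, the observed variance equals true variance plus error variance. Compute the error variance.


var_true = rxx * var_obs = 0.53 * 154.83 = 82.0599
var_error = var_obs - var_true
var_error = 154.83 - 82.0599
var_error = 72.7701

72.7701


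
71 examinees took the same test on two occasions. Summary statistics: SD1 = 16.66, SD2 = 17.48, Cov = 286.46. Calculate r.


r = cov(X,Y) / (SD_X * SD_Y)
r = 286.46 / (16.66 * 17.48)
r = 286.46 / 291.2168
r = 0.9837

0.9837


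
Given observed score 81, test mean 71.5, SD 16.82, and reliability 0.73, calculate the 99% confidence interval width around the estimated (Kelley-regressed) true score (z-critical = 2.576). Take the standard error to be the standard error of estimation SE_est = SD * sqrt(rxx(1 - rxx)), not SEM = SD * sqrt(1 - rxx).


True score estimate = 0.73*81 + 0.27*71.5 = 78.435
SE_est = SD * sqrt(rxx * (1 - rxx)) = 16.82 * sqrt(0.73 * 0.27) = 16.82 * sqrt(0.1971) = 7.467398
CI = T_est +/- z * SE_est, so width = 2 * z * SE_est = 2 * 2.576 * 7.467398
Width = 38.472

38.472


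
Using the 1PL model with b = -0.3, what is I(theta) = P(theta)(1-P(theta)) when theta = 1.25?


P = 1/(1+exp(-(1.25--0.3))) = 0.8249
I = P*(1-P) = 0.8249 * 0.1751
I = 0.1444

0.1444


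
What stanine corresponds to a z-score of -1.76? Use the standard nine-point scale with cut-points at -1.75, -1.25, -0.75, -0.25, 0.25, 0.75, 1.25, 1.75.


Stanine boundaries: [-1.75, -1.25, -0.75, -0.25, 0.25, 0.75, 1.25, 1.75]
z = -1.76
Check each boundary:
  z < -1.75
  z < -1.25
  z < -0.75
  z < -0.25
  z < 0.25
  z < 0.75
  z < 1.25
  z < 1.75
Highest qualifying boundary gives stanine = 1

1


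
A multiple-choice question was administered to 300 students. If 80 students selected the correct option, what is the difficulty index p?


Item difficulty p = number correct / total examinees
p = 80 / 300
p = 0.2667

0.2667


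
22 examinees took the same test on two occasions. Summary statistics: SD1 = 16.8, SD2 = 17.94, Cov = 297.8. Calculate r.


r = cov(X,Y) / (SD_X * SD_Y)
r = 297.8 / (16.8 * 17.94)
r = 297.8 / 301.392
r = 0.9881

0.9881


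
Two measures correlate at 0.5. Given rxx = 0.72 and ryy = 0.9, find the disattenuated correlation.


r_corrected = rxy / sqrt(rxx * ryy)
= 0.5 / sqrt(0.72 * 0.9)
= 0.5 / sqrt(0.648)
= 0.5 / 0.804984
r_corrected = 0.6211

0.6211


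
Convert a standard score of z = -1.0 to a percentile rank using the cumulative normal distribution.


CDF(z) = 0.5 * (1 + erf(z/sqrt(2)))
erf(-0.7071) = -0.6827
CDF = 0.1587
Percentile rank = 0.1587 * 100 = 15.87

15.87


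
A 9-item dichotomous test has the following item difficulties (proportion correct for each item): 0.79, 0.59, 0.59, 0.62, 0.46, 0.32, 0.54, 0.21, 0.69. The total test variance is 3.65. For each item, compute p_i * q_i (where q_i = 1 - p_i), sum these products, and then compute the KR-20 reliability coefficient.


For each item, compute p_i * q_i:
  Item 1: 0.79 * 0.21 = 0.1659
  Item 2: 0.59 * 0.41 = 0.2419
  Item 3: 0.59 * 0.41 = 0.2419
  Item 4: 0.62 * 0.38 = 0.2356
  Item 5: 0.46 * 0.54 = 0.2484
  Item 6: 0.32 * 0.68 = 0.2176
  Item 7: 0.54 * 0.46 = 0.2484
  Item 8: 0.21 * 0.79 = 0.1659
  Item 9: 0.69 * 0.31 = 0.2139
Sum(p_i * q_i) = 0.1659 + 0.2419 + 0.2419 + 0.2356 + 0.2484 + 0.2176 + 0.2484 + 0.1659 + 0.2139 = 1.9795
KR-20 = (k/(k-1)) * (1 - Sum(p_i*q_i) / Var_total)
= (9/8) * (1 - 1.9795/3.65)
= 1.125 * 0.4577
KR-20 = 0.5149

0.5149


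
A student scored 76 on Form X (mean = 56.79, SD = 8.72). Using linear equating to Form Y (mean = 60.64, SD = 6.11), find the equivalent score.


slope = SD_Y / SD_X = 6.11 / 8.72 ~ 0.7007
intercept = mean_Y - slope * mean_X = 60.64 - (6.11 / 8.72) * 56.79 ~ 20.8479
Y = slope * X + intercept. To avoid rounding drift from the rounded slope/intercept, evaluate the equivalent form Y = mean_Y + SD_Y * (X - mean_X) / SD_X at full precision:
Y = 60.64 + 6.11 * (76 - 56.79) / 8.72
Y = 60.64 + 6.11 * 19.21 / 8.72
Y = 60.64 + 117.3731 / 8.72
Y = 60.64 + 13.4602
Y = 74.1002

74.1002


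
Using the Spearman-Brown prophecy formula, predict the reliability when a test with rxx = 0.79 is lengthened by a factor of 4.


r_new = (n * rxx) / (1 + (n-1) * rxx)
r_new = (4 * 0.79) / (1 + 3 * 0.79)
r_new = 3.16 / 3.37
r_new = 0.9377

0.9377


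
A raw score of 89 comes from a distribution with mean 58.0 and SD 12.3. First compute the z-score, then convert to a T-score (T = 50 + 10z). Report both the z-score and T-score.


z = (X - mean) / SD = (89 - 58.0) / 12.3
z = 31.0 / 12.3
z = 2.5203
T-score = T = 50 + 10z
Carry z at full precision (z = 31.0 / 12.3) into the conversion:
T-score = 50 + 10 * (31.0 / 12.3) = 50 + 310 / 12.3
T-score = 50 + 25.2033
T-score = 75.2033

75.2033


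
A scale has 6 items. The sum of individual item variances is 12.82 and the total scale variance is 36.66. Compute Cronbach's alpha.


alpha = (k/(k-1)) * (1 - sum(si^2)/s_total^2)
= (6/5) * (1 - 12.82/36.66)
alpha = 0.7804

0.7804


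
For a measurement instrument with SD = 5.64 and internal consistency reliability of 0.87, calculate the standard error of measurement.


SEM = SD * sqrt(1 - rxx)
SEM = 5.64 * sqrt(1 - 0.87)
SEM = 5.64 * sqrt(0.13) = 5.64 * 0.360555
SEM = 2.0335

2.0335


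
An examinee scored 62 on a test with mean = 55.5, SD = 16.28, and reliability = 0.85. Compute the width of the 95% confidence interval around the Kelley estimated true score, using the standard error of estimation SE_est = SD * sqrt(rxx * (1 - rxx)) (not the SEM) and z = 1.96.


True score estimate = 0.85*62 + 0.15*55.5 = 61.025
SE_est = SD * sqrt(rxx * (1 - rxx)) = 16.28 * sqrt(0.85 * 0.15) = 16.28 * sqrt(0.1275) = 5.813123
CI = T_est +/- z * SE_est, so width = 2 * z * SE_est = 2 * 1.96 * 5.813123
Width = 22.7874

22.7874


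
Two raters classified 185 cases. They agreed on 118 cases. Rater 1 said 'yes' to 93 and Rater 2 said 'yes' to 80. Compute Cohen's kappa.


P_o = 118/185 = 0.637838
P_e = (93*80 + 92*105) / 34225 = 0.499635
kappa = (P_o - P_e) / (1 - P_e)
kappa = (0.637838 - 0.499635) / (1 - 0.499635)
kappa = 0.2762

0.2762


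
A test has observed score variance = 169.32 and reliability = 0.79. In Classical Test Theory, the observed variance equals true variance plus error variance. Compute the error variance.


var_true = rxx * var_obs = 0.79 * 169.32 = 133.7628
var_error = var_obs - var_true
var_error = 169.32 - 133.7628
var_error = 35.5572

35.5572


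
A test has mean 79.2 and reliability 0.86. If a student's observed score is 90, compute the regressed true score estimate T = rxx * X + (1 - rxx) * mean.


T_est = rxx * X + (1 - rxx) * mean
T_est = 0.86 * 90 + 0.14 * 79.2
T_est = 77.4 + 11.088
T_est = 88.488

88.488


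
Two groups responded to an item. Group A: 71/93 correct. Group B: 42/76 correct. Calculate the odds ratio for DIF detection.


Odds_A = 71/22 = 3.2273
Odds_B = 42/34 = 1.2353
OR = Odds_A / Odds_B = 3.2273 / 1.2353
Exactly, OR = (71 * 34) / (22 * 42) = 2414 / 924
OR = 2.6126

2.6126


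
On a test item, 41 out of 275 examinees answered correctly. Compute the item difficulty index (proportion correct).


Item difficulty p = number correct / total examinees
p = 41 / 275
p = 0.1491

0.1491


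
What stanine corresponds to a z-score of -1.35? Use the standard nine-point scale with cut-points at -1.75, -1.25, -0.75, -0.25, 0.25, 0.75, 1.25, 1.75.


Stanine boundaries: [-1.75, -1.25, -0.75, -0.25, 0.25, 0.75, 1.25, 1.75]
z = -1.35
Check each boundary:
  z >= -1.75 -> could be stanine 2
  z < -1.25
  z < -0.75
  z < -0.25
  z < 0.25
  z < 0.75
  z < 1.25
  z < 1.75
Highest qualifying boundary gives stanine = 2

2


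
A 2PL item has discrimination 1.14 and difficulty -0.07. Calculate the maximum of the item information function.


For 2PL, max info at theta = b = -0.07
I_max = a^2 / 4 = 1.14^2 / 4
= 1.2996 / 4
I_max = 0.3249

0.3249


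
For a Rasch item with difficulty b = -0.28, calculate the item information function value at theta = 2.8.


P = 1/(1+exp(-(2.8--0.28))) = 0.9561
I = P*(1-P) = 0.9561 * 0.0439
I = 0.042

0.042


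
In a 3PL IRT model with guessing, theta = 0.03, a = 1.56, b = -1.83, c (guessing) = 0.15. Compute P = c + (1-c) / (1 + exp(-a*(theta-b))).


logit = 1.56*(0.03 - -1.83) = 2.9016
P* = 1/(1 + exp(-2.9016)) = 0.9479
P = 0.15 + (1 - 0.15) * 0.9479
P = 0.9557

0.9557


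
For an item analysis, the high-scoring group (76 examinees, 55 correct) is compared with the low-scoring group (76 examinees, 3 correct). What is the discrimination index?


p_upper = 55/76 = 0.7237
p_lower = 3/76 = 0.0395
D = 0.7237 - 0.0395 = 0.6842

0.6842


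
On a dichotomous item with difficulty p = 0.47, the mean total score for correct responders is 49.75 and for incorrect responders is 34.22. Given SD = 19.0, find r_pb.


q = 1 - p = 0.53
rpb = ((M1 - M0) / SD) * sqrt(p * q)
rpb = ((49.75 - 34.22) / 19.0) * sqrt(0.47 * 0.53)
rpb = 0.4079

0.4079


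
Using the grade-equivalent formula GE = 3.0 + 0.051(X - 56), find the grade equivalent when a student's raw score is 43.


raw - median = 43 - 56 = -13
slope * diff = 0.051 * -13 = -0.663
GE = 3.0 + -0.663
GE = 2.337

2.337


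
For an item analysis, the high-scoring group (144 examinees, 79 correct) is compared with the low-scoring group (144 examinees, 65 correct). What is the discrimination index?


p_upper = 79/144 = 0.5486
p_lower = 65/144 = 0.4514
D = 0.5486 - 0.4514 = 0.0972

0.0972


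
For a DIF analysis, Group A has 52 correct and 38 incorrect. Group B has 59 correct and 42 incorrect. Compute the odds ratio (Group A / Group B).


Odds_A = 52/38 = 1.3684
Odds_B = 59/42 = 1.4048
OR = Odds_A / Odds_B = 1.3684 / 1.4048
Exactly, OR = (52 * 42) / (38 * 59) = 2184 / 2242
OR = 0.9741

0.9741


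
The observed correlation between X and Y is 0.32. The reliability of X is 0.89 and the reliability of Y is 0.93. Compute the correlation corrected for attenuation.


r_corrected = rxy / sqrt(rxx * ryy)
= 0.32 / sqrt(0.89 * 0.93)
= 0.32 / sqrt(0.8277)
= 0.32 / 0.90978
r_corrected = 0.3517

0.3517


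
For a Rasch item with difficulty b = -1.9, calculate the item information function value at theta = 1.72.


P = 1/(1+exp(-(1.72--1.9))) = 0.9739
I = P*(1-P) = 0.9739 * 0.0261
I = 0.0254

0.0254


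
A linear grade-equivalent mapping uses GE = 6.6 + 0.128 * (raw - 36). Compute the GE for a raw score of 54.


raw - median = 54 - 36 = 18
slope * diff = 0.128 * 18 = 2.304
GE = 6.6 + 2.304
GE = 8.904

8.904


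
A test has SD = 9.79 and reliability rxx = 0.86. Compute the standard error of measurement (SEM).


SEM = SD * sqrt(1 - rxx)
SEM = 9.79 * sqrt(1 - 0.86)
SEM = 9.79 * sqrt(0.14) = 9.79 * 0.374166
SEM = 3.6631

3.6631


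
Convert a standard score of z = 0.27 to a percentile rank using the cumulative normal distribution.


CDF(z) = 0.5 * (1 + erf(z/sqrt(2)))
erf(0.1909) = 0.2128
CDF = 0.6064
Percentile rank = 0.6064 * 100 = 60.64

60.64


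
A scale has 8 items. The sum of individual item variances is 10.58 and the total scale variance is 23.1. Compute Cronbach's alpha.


alpha = (k/(k-1)) * (1 - sum(si^2)/s_total^2)
= (8/7) * (1 - 10.58/23.1)
alpha = 0.6194

0.6194


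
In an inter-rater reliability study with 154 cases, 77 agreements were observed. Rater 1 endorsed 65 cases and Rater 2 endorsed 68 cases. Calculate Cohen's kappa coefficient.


P_o = 77/154 = 0.5
P_e = (65*68 + 89*86) / 23716 = 0.509108
kappa = (P_o - P_e) / (1 - P_e)
kappa = (0.5 - 0.509108) / (1 - 0.509108)
kappa = -0.0186

-0.0186


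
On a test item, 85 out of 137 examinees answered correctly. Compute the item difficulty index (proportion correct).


Item difficulty p = number correct / total examinees
p = 85 / 137
p = 0.6204

0.6204


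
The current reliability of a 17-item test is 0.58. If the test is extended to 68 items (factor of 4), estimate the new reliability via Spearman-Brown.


r_new = (n * rxx) / (1 + (n-1) * rxx)
r_new = (4 * 0.58) / (1 + 3 * 0.58)
r_new = 2.32 / 2.74
r_new = 0.8467

0.8467


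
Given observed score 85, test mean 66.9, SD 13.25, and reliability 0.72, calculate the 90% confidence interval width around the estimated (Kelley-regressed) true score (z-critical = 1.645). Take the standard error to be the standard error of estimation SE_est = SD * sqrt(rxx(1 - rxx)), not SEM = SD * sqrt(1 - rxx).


True score estimate = 0.72*85 + 0.28*66.9 = 79.932
SE_est = SD * sqrt(rxx * (1 - rxx)) = 13.25 * sqrt(0.72 * 0.28) = 13.25 * sqrt(0.2016) = 5.949235
CI = T_est +/- z * SE_est, so width = 2 * z * SE_est = 2 * 1.645 * 5.949235
Width = 19.573

19.573


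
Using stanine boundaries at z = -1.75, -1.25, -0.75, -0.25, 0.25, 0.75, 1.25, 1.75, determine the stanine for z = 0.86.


Stanine boundaries: [-1.75, -1.25, -0.75, -0.25, 0.25, 0.75, 1.25, 1.75]
z = 0.86
Check each boundary:
  z >= -1.75 -> could be stanine 2
  z >= -1.25 -> could be stanine 3
  z >= -0.75 -> could be stanine 4
  z >= -0.25 -> could be stanine 5
  z >= 0.25 -> could be stanine 6
  z >= 0.75 -> could be stanine 7
  z < 1.25
  z < 1.75
Highest qualifying boundary gives stanine = 7

7


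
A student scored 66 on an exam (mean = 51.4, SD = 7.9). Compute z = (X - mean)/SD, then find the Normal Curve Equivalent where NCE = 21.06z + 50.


z = (X - mean) / SD = (66 - 51.4) / 7.9
z = 14.6 / 7.9
z = 1.8481
NCE = NCE = 21.06z + 50
Carry z at full precision (z = 14.6 / 7.9) into the conversion:
NCE = 21.06 * (14.6 / 7.9) + 50 = 307.476 / 7.9 + 50
NCE = 38.921 + 50
NCE = 88.921

88.921


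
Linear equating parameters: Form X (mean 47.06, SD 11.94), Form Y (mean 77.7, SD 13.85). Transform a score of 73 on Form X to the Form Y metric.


slope = SD_Y / SD_X = 13.85 / 11.94 ~ 1.16
intercept = mean_Y - slope * mean_X = 77.7 - (13.85 / 11.94) * 47.06 ~ 23.112
Y = slope * X + intercept. To avoid rounding drift from the rounded slope/intercept, evaluate the equivalent form Y = mean_Y + SD_Y * (X - mean_X) / SD_X at full precision:
Y = 77.7 + 13.85 * (73 - 47.06) / 11.94
Y = 77.7 + 13.85 * 25.94 / 11.94
Y = 77.7 + 359.269 / 11.94
Y = 77.7 + 30.0895
Y = 107.7895

107.7895


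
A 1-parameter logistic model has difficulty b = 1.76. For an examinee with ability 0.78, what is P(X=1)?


theta - b = 0.78 - 1.76 = -0.98
exp(-(theta - b)) = exp(0.98) = 2.6645
P = 1 / (1 + 2.6645)
P = 0.2729

0.2729


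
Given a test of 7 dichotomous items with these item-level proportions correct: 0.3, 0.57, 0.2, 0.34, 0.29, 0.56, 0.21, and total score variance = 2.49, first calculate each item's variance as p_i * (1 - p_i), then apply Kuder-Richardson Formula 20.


For each item, compute p_i * q_i:
  Item 1: 0.3 * 0.7 = 0.21
  Item 2: 0.57 * 0.43 = 0.2451
  Item 3: 0.2 * 0.8 = 0.16
  Item 4: 0.34 * 0.66 = 0.2244
  Item 5: 0.29 * 0.71 = 0.2059
  Item 6: 0.56 * 0.44 = 0.2464
  Item 7: 0.21 * 0.79 = 0.1659
Sum(p_i * q_i) = 0.21 + 0.2451 + 0.16 + 0.2244 + 0.2059 + 0.2464 + 0.1659 = 1.4577
KR-20 = (k/(k-1)) * (1 - Sum(p_i*q_i) / Var_total)
= (7/6) * (1 - 1.4577/2.49)
= 1.1667 * 0.4146
KR-20 = 0.4837

0.4837


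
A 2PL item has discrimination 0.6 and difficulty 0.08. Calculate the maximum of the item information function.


For 2PL, max info at theta = b = 0.08
I_max = a^2 / 4 = 0.6^2 / 4
= 0.36 / 4
I_max = 0.09

0.09


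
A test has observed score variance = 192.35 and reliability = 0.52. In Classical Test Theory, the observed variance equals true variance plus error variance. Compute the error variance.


var_true = rxx * var_obs = 0.52 * 192.35 = 100.022
var_error = var_obs - var_true
var_error = 192.35 - 100.022
var_error = 92.328

92.328


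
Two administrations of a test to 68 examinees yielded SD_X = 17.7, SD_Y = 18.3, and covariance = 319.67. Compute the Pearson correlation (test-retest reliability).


r = cov(X,Y) / (SD_X * SD_Y)
r = 319.67 / (17.7 * 18.3)
r = 319.67 / 323.91
r = 0.9869

0.9869


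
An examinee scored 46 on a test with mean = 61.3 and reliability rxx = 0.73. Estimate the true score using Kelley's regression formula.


T_est = rxx * X + (1 - rxx) * mean
T_est = 0.73 * 46 + 0.27 * 61.3
T_est = 33.58 + 16.551
T_est = 50.131

50.131


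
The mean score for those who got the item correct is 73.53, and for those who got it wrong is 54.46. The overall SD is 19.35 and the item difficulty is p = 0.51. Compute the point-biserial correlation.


q = 1 - p = 0.49
rpb = ((M1 - M0) / SD) * sqrt(p * q)
rpb = ((73.53 - 54.46) / 19.35) * sqrt(0.51 * 0.49)
rpb = 0.4927

0.4927


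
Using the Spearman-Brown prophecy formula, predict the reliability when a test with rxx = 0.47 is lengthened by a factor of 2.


r_new = (n * rxx) / (1 + (n-1) * rxx)
r_new = (2 * 0.47) / (1 + 1 * 0.47)
r_new = 0.94 / 1.47
r_new = 0.6395

0.6395


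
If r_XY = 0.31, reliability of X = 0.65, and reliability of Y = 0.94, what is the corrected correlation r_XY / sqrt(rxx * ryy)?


r_corrected = rxy / sqrt(rxx * ryy)
= 0.31 / sqrt(0.65 * 0.94)
= 0.31 / sqrt(0.611)
= 0.31 / 0.781665
r_corrected = 0.3966

0.3966


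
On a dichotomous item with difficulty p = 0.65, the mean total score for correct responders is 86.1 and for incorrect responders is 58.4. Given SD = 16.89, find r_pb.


q = 1 - p = 0.35
rpb = ((M1 - M0) / SD) * sqrt(p * q)
rpb = ((86.1 - 58.4) / 16.89) * sqrt(0.65 * 0.35)
rpb = 0.7822

0.7822


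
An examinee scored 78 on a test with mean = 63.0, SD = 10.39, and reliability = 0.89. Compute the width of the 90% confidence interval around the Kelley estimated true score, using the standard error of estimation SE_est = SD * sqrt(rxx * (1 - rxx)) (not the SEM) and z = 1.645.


True score estimate = 0.89*78 + 0.11*63.0 = 76.35
SE_est = SD * sqrt(rxx * (1 - rxx)) = 10.39 * sqrt(0.89 * 0.11) = 10.39 * sqrt(0.0979) = 3.250925
CI = T_est +/- z * SE_est, so width = 2 * z * SE_est = 2 * 1.645 * 3.250925
Width = 10.6955

10.6955


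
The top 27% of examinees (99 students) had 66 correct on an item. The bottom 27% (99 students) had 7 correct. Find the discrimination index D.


p_upper = 66/99 = 0.6667
p_lower = 7/99 = 0.0707
D = 0.6667 - 0.0707 = 0.596

0.596


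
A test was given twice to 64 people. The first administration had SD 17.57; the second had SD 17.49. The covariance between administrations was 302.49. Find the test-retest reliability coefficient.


r = cov(X,Y) / (SD_X * SD_Y)
r = 302.49 / (17.57 * 17.49)
r = 302.49 / 307.2993
r = 0.9843

0.9843


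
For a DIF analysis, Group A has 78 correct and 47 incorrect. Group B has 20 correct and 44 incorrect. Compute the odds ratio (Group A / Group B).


Odds_A = 78/47 = 1.6596
Odds_B = 20/44 = 0.4545
OR = Odds_A / Odds_B = 1.6596 / 0.4545
Exactly, OR = (78 * 44) / (47 * 20) = 3432 / 940
OR = 3.6511

3.6511


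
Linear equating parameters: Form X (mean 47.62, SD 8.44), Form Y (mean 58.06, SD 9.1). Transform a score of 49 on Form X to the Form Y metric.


slope = SD_Y / SD_X = 9.1 / 8.44 ~ 1.0782
intercept = mean_Y - slope * mean_X = 58.06 - (9.1 / 8.44) * 47.62 ~ 6.7162
Y = slope * X + intercept. To avoid rounding drift from the rounded slope/intercept, evaluate the equivalent form Y = mean_Y + SD_Y * (X - mean_X) / SD_X at full precision:
Y = 58.06 + 9.1 * (49 - 47.62) / 8.44
Y = 58.06 + 9.1 * 1.38 / 8.44
Y = 58.06 + 12.558 / 8.44
Y = 58.06 + 1.4879
Y = 59.5479

59.5479


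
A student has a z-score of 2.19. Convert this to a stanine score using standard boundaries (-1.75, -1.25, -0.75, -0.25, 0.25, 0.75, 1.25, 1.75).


Stanine boundaries: [-1.75, -1.25, -0.75, -0.25, 0.25, 0.75, 1.25, 1.75]
z = 2.19
Check each boundary:
  z >= -1.75 -> could be stanine 2
  z >= -1.25 -> could be stanine 3
  z >= -0.75 -> could be stanine 4
  z >= -0.25 -> could be stanine 5
  z >= 0.25 -> could be stanine 6
  z >= 0.75 -> could be stanine 7
  z >= 1.25 -> could be stanine 8
  z >= 1.75 -> could be stanine 9
Highest qualifying boundary gives stanine = 9

9


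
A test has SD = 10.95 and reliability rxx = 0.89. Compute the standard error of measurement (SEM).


SEM = SD * sqrt(1 - rxx)
SEM = 10.95 * sqrt(1 - 0.89)
SEM = 10.95 * sqrt(0.11) = 10.95 * 0.331662
SEM = 3.6317

3.6317


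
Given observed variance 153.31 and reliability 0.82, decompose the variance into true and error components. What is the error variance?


var_true = rxx * var_obs = 0.82 * 153.31 = 125.7142
var_error = var_obs - var_true
var_error = 153.31 - 125.7142
var_error = 27.5958

27.5958


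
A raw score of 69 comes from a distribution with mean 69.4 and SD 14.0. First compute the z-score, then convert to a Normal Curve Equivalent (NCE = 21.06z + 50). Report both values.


z = (X - mean) / SD = (69 - 69.4) / 14.0
z = -0.4 / 14.0
z = -0.0286
NCE = NCE = 21.06z + 50
Carry z at full precision (z = -0.4 / 14.0) into the conversion:
NCE = 21.06 * (-0.4 / 14.0) + 50 = -8.424 / 14.0 + 50
NCE = -0.6017 + 50
NCE = 49.3983

49.3983


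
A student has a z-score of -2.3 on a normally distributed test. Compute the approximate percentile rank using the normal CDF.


CDF(z) = 0.5 * (1 + erf(z/sqrt(2)))
erf(-1.6263) = -0.9786
CDF = 0.0107
Percentile rank = 0.0107 * 100 = 1.07

1.07


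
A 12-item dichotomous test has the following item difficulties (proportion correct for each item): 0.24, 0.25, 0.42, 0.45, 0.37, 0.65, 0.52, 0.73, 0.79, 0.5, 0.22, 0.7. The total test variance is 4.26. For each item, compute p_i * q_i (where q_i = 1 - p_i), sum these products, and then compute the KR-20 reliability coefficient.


For each item, compute p_i * q_i:
  Item 1: 0.24 * 0.76 = 0.1824
  Item 2: 0.25 * 0.75 = 0.1875
  Item 3: 0.42 * 0.58 = 0.2436
  Item 4: 0.45 * 0.55 = 0.2475
  Item 5: 0.37 * 0.63 = 0.2331
  Item 6: 0.65 * 0.35 = 0.2275
  Item 7: 0.52 * 0.48 = 0.2496
  Item 8: 0.73 * 0.27 = 0.1971
  Item 9: 0.79 * 0.21 = 0.1659
  Item 10: 0.5 * 0.5 = 0.25
  Item 11: 0.22 * 0.78 = 0.1716
  Item 12: 0.7 * 0.3 = 0.21
Sum(p_i * q_i) = 0.1824 + 0.1875 + 0.2436 + 0.2475 + 0.2331 + 0.2275 + 0.2496 + 0.1971 + 0.1659 + 0.25 + 0.1716 + 0.21 = 2.5658
KR-20 = (k/(k-1)) * (1 - Sum(p_i*q_i) / Var_total)
= (12/11) * (1 - 2.5658/4.26)
= 1.0909 * 0.3977
KR-20 = 0.4339

0.4339


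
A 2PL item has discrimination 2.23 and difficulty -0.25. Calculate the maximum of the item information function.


For 2PL, max info at theta = b = -0.25
I_max = a^2 / 4 = 2.23^2 / 4
= 4.9729 / 4
I_max = 1.2432

1.2432


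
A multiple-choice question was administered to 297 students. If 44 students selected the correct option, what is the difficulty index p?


Item difficulty p = number correct / total examinees
p = 44 / 297
p = 0.1481

0.1481


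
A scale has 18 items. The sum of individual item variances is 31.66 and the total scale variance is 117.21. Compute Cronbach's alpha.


alpha = (k/(k-1)) * (1 - sum(si^2)/s_total^2)
= (18/17) * (1 - 31.66/117.21)
alpha = 0.7728

0.7728


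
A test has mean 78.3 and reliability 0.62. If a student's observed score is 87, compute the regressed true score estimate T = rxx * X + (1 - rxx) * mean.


T_est = rxx * X + (1 - rxx) * mean
T_est = 0.62 * 87 + 0.38 * 78.3
T_est = 53.94 + 29.754
T_est = 83.694

83.694


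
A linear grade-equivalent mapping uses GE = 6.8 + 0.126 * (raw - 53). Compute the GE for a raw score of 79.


raw - median = 79 - 53 = 26
slope * diff = 0.126 * 26 = 3.276
GE = 6.8 + 3.276
GE = 10.076

10.076


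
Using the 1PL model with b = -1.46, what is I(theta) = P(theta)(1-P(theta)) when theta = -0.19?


P = 1/(1+exp(-(-0.19--1.46))) = 0.7807
I = P*(1-P) = 0.7807 * 0.2193
I = 0.1712

0.1712


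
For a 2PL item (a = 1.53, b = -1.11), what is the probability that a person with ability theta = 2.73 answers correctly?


a*(theta - b) = 1.53 * (2.73 - -1.11) = 5.8752
exp(-5.8752) = 0.0028
P = 1 / (1 + 0.0028)
P = 0.9972

0.9972


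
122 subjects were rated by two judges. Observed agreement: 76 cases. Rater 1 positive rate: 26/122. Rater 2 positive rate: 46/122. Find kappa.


P_o = 76/122 = 0.622951
P_e = (26*46 + 96*76) / 14884 = 0.570546
kappa = (P_o - P_e) / (1 - P_e)
kappa = (0.622951 - 0.570546) / (1 - 0.570546)
kappa = 0.122

0.122


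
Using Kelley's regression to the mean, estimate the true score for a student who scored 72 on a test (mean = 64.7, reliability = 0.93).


T_est = rxx * X + (1 - rxx) * mean
T_est = 0.93 * 72 + 0.07 * 64.7
T_est = 66.96 + 4.529
T_est = 71.489

71.489


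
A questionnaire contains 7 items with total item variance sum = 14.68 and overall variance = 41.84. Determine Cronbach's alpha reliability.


alpha = (k/(k-1)) * (1 - sum(si^2)/s_total^2)
= (7/6) * (1 - 14.68/41.84)
alpha = 0.7573

0.7573


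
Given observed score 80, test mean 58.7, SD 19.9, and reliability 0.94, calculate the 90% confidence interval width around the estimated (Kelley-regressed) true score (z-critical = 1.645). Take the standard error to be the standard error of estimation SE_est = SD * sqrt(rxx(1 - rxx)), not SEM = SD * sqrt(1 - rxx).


True score estimate = 0.94*80 + 0.06*58.7 = 78.722
SE_est = SD * sqrt(rxx * (1 - rxx)) = 19.9 * sqrt(0.94 * 0.06) = 19.9 * sqrt(0.0564) = 4.725988
CI = T_est +/- z * SE_est, so width = 2 * z * SE_est = 2 * 1.645 * 4.725988
Width = 15.5485

15.5485


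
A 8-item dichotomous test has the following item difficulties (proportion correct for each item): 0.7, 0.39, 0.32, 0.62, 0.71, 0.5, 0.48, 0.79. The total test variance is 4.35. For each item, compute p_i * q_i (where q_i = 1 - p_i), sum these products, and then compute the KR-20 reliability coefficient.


For each item, compute p_i * q_i:
  Item 1: 0.7 * 0.3 = 0.21
  Item 2: 0.39 * 0.61 = 0.2379
  Item 3: 0.32 * 0.68 = 0.2176
  Item 4: 0.62 * 0.38 = 0.2356
  Item 5: 0.71 * 0.29 = 0.2059
  Item 6: 0.5 * 0.5 = 0.25
  Item 7: 0.48 * 0.52 = 0.2496
  Item 8: 0.79 * 0.21 = 0.1659
Sum(p_i * q_i) = 0.21 + 0.2379 + 0.2176 + 0.2356 + 0.2059 + 0.25 + 0.2496 + 0.1659 = 1.7725
KR-20 = (k/(k-1)) * (1 - Sum(p_i*q_i) / Var_total)
= (8/7) * (1 - 1.7725/4.35)
= 1.1429 * 0.5925
KR-20 = 0.6772

0.6772


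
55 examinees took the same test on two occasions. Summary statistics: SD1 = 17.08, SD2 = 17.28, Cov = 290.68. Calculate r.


r = cov(X,Y) / (SD_X * SD_Y)
r = 290.68 / (17.08 * 17.28)
r = 290.68 / 295.1424
r = 0.9849

0.9849


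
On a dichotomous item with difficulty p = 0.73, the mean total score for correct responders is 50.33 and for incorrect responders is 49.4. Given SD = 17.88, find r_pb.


q = 1 - p = 0.27
rpb = ((M1 - M0) / SD) * sqrt(p * q)
rpb = ((50.33 - 49.4) / 17.88) * sqrt(0.73 * 0.27)
rpb = 0.0231

0.0231


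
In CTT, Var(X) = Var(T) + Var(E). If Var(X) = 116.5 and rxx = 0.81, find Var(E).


var_true = rxx * var_obs = 0.81 * 116.5 = 94.365
var_error = var_obs - var_true
var_error = 116.5 - 94.365
var_error = 22.135

22.135


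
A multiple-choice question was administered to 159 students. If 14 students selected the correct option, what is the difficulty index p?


Item difficulty p = number correct / total examinees
p = 14 / 159
p = 0.0881

0.0881


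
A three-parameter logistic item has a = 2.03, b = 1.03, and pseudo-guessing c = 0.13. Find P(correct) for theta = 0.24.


logit = 2.03*(0.24 - 1.03) = -1.6037
P* = 1/(1 + exp(--1.6037)) = 0.1675
P = 0.13 + (1 - 0.13) * 0.1675
P = 0.2757

0.2757


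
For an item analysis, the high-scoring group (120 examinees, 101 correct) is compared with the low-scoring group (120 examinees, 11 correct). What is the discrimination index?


p_upper = 101/120 = 0.8417
p_lower = 11/120 = 0.0917
D = 0.8417 - 0.0917 = 0.75

0.75


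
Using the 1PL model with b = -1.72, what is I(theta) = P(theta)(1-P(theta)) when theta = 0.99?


P = 1/(1+exp(-(0.99--1.72))) = 0.9376
I = P*(1-P) = 0.9376 * 0.0624
I = 0.0585

0.0585


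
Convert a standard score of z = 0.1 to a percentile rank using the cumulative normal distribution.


CDF(z) = 0.5 * (1 + erf(z/sqrt(2)))
erf(0.0707) = 0.0797
CDF = 0.5398
Percentile rank = 0.5398 * 100 = 53.98

53.98


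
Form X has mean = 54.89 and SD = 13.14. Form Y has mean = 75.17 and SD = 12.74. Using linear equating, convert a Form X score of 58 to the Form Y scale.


slope = SD_Y / SD_X = 12.74 / 13.14 ~ 0.9696
intercept = mean_Y - slope * mean_X = 75.17 - (12.74 / 13.14) * 54.89 ~ 21.9509
Y = slope * X + intercept. To avoid rounding drift from the rounded slope/intercept, evaluate the equivalent form Y = mean_Y + SD_Y * (X - mean_X) / SD_X at full precision:
Y = 75.17 + 12.74 * (58 - 54.89) / 13.14
Y = 75.17 + 12.74 * 3.11 / 13.14
Y = 75.17 + 39.6214 / 13.14
Y = 75.17 + 3.0153
Y = 78.1853

78.1853


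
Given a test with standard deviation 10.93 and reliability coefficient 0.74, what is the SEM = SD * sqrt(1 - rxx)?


SEM = SD * sqrt(1 - rxx)
SEM = 10.93 * sqrt(1 - 0.74)
SEM = 10.93 * sqrt(0.26) = 10.93 * 0.509902
SEM = 5.5732

5.5732


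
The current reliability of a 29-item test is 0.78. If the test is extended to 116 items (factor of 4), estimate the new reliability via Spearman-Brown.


r_new = (n * rxx) / (1 + (n-1) * rxx)
r_new = (4 * 0.78) / (1 + 3 * 0.78)
r_new = 3.12 / 3.34
r_new = 0.9341

0.9341


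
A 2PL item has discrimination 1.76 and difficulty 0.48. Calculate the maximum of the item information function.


For 2PL, max info at theta = b = 0.48
I_max = a^2 / 4 = 1.76^2 / 4
= 3.0976 / 4
I_max = 0.7744

0.7744


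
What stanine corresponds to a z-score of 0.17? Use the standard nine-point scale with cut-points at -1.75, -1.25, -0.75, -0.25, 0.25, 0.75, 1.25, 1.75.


Stanine boundaries: [-1.75, -1.25, -0.75, -0.25, 0.25, 0.75, 1.25, 1.75]
z = 0.17
Check each boundary:
  z >= -1.75 -> could be stanine 2
  z >= -1.25 -> could be stanine 3
  z >= -0.75 -> could be stanine 4
  z >= -0.25 -> could be stanine 5
  z < 0.25
  z < 0.75
  z < 1.25
  z < 1.75
Highest qualifying boundary gives stanine = 5

5


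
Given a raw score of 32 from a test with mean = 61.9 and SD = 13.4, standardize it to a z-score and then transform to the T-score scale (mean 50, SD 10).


z = (X - mean) / SD = (32 - 61.9) / 13.4
z = -29.9 / 13.4
z = -2.2313
T-score = T = 50 + 10z
Carry z at full precision (z = -29.9 / 13.4) into the conversion:
T-score = 50 + 10 * (-29.9 / 13.4) = 50 + -299 / 13.4
T-score = 50 + -22.3134
T-score = 27.6866

27.6866


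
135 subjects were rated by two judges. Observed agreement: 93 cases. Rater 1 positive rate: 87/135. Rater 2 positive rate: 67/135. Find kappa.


P_o = 93/135 = 0.688889
P_e = (87*67 + 48*68) / 18225 = 0.49893
kappa = (P_o - P_e) / (1 - P_e)
kappa = (0.688889 - 0.49893) / (1 - 0.49893)
kappa = 0.3791

0.3791


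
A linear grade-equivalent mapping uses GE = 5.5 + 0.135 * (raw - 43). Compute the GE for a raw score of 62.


raw - median = 62 - 43 = 19
slope * diff = 0.135 * 19 = 2.565
GE = 5.5 + 2.565
GE = 8.065

8.065


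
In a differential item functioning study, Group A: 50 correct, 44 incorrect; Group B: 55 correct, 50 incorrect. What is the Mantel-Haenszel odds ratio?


Odds_A = 50/44 = 1.1364
Odds_B = 55/50 = 1.1
OR = Odds_A / Odds_B = 1.1364 / 1.1
Exactly, OR = (50 * 50) / (44 * 55) = 2500 / 2420
OR = 1.0331

1.0331


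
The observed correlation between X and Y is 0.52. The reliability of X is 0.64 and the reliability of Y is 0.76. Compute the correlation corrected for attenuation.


r_corrected = rxy / sqrt(rxx * ryy)
= 0.52 / sqrt(0.64 * 0.76)
= 0.52 / sqrt(0.4864)
= 0.52 / 0.697424
r_corrected = 0.7456

0.7456


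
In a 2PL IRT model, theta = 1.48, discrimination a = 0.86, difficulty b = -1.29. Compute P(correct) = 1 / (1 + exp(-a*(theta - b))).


a*(theta - b) = 0.86 * (1.48 - -1.29) = 2.3822
exp(-2.3822) = 0.0923
P = 1 / (1 + 0.0923)
P = 0.9155

0.9155


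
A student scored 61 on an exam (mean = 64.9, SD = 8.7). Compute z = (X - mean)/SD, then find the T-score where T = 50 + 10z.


z = (X - mean) / SD = (61 - 64.9) / 8.7
z = -3.9 / 8.7
z = -0.4483
T-score = T = 50 + 10z
Carry z at full precision (z = -3.9 / 8.7) into the conversion:
T-score = 50 + 10 * (-3.9 / 8.7) = 50 + -39 / 8.7
T-score = 50 + -4.4828
T-score = 45.5172

45.5172


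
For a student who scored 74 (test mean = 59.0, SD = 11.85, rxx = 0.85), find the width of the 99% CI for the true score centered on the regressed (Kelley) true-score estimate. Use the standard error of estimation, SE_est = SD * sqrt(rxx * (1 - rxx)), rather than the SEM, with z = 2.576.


True score estimate = 0.85*74 + 0.15*59.0 = 71.75
SE_est = SD * sqrt(rxx * (1 - rxx)) = 11.85 * sqrt(0.85 * 0.15) = 11.85 * sqrt(0.1275) = 4.231296
CI = T_est +/- z * SE_est, so width = 2 * z * SE_est = 2 * 2.576 * 4.231296
Width = 21.7996

21.7996


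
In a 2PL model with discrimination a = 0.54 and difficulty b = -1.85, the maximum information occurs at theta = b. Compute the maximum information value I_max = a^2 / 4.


For 2PL, max info at theta = b = -1.85
I_max = a^2 / 4 = 0.54^2 / 4
= 0.2916 / 4
I_max = 0.0729

0.0729


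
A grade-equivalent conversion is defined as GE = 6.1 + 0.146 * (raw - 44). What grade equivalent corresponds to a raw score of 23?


raw - median = 23 - 44 = -21
slope * diff = 0.146 * -21 = -3.066
GE = 6.1 + -3.066
GE = 3.034

3.034


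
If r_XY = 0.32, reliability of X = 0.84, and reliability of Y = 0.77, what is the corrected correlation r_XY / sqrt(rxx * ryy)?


r_corrected = rxy / sqrt(rxx * ryy)
= 0.32 / sqrt(0.84 * 0.77)
= 0.32 / sqrt(0.6468)
= 0.32 / 0.804239
r_corrected = 0.3979

0.3979


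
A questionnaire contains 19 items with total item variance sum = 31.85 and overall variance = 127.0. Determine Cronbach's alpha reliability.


alpha = (k/(k-1)) * (1 - sum(si^2)/s_total^2)
= (19/18) * (1 - 31.85/127.0)
alpha = 0.7908

0.7908


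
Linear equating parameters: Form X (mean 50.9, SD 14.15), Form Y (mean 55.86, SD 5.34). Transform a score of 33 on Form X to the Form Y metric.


slope = SD_Y / SD_X = 5.34 / 14.15 ~ 0.3774
intercept = mean_Y - slope * mean_X = 55.86 - (5.34 / 14.15) * 50.9 ~ 36.6511
Y = slope * X + intercept. To avoid rounding drift from the rounded slope/intercept, evaluate the equivalent form Y = mean_Y + SD_Y * (X - mean_X) / SD_X at full precision:
Y = 55.86 + 5.34 * (33 - 50.9) / 14.15
Y = 55.86 - 5.34 * 17.9 / 14.15
Y = 55.86 - 95.586 / 14.15
Y = 55.86 - 6.7552
Y = 49.1048

49.1048
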